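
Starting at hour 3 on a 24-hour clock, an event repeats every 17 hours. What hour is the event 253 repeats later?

253·17 = 4301.
4301 = 179·24 + 5, so 4301 mod 24 = 5.
(3 + 5) mod 24 = 8.

8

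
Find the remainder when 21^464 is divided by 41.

Square-and-reduce mod 41: 21^1≡21, 21^2≡31, 21^4≡18, 21^8≡37, 21^16≡16, 21^32≡10, 21^64≡18, 21^128≡37, 21^256≡16.
464 = 16 + 64 + 128 + 256, so 21^464 ≡ 16·18·37·16 ≡ 18 (mod 41).

18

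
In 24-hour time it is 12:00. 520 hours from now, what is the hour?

520 = 21·24 + 16, so 520 mod 24 = 16.
(12 + 16) mod 24 = 4.

4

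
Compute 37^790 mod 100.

49

Square-and-reduce mod 100: 37^1≡37, 37^2≡69, 37^4≡61, 37^8≡21, 37^16≡41, 37^32≡81, 37^64≡61, 37^128≡21, 37^256≡41, 37^512≡81.
790 = 2 + 4 + 16 + 256 + 512, so 37^790 ≡ 69·61·41·41·81 ≡ 49 (mod 100).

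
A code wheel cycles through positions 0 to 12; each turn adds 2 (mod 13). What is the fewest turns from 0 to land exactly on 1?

7

13 = 6·2 + 1
2 = 2·1 + 0
Back-substituting gives 2·7 ≡ 1 (mod 13).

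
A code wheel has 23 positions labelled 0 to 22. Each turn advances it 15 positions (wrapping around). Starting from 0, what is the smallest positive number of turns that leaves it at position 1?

23 = 1·15 + 8
15 = 1·8 + 7
8 = 1·7 + 1
7 = 7·1 + 0
Back-substituting gives 15·20 ≡ 1 (mod 23).

20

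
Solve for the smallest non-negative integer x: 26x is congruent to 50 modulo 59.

11

The inverse of 26 mod 59 is 25 (since 26·25 = 650 ≡ 1).
So x ≡ 25·50 = 1250 ≡ 11 (mod 59).
Check: 26·11 = 286 = 4·59 + 50.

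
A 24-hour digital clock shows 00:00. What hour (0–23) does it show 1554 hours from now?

18

1554 = 64·24 + 18, so 1554 mod 24 = 18.
(0 + 18) mod 24 = 18.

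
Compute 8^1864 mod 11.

4

Successive squares of 8 mod 11: 8^1≡8, 8^2≡9, 8^4≡4, 8^8≡5, 8^16≡3, 8^32≡9, 8^64≡4, 8^128≡5, 8^256≡3, 8^512≡9, 8^1024≡4.
1864 = 8 + 64 + 256 + 512 + 1024, so 8^1864 ≡ 5·4·3·9·4 ≡ 4 (mod 11).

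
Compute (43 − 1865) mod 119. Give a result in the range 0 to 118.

82

1865 − 15·119 = 80, so 1865 ≡ 80 (mod 119).
(43 − 80) mod 119 = 82.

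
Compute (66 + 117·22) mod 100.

117·22 = 2574.
2574 = 25·100 + 74, so 2574 mod 100 = 74.
(66 + 74) mod 100 = 40.

40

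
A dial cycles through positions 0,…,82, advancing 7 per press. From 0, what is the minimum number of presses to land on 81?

7⁻¹ ≡ 12 (mod 83) because 7·12 = 84 = 1·83 + 1.
So x ≡ 12·81 = 972 ≡ 59 (mod 83).
Check: 7·59 = 413 = 4·83 + 81.

59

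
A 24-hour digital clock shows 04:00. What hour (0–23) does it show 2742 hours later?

2742 = 114·24 + 6, so 2742 mod 24 = 6.
(4 + 6) mod 24 = 10.

10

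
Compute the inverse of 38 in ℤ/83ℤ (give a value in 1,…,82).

59

38·59 = 2242 = 27·83 + 1, so 38⁻¹ ≡ 59 (mod 83).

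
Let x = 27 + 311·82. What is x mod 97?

18

311·82 = 25502.
25502 mod 97 = 88 (since 262·97 = 25414).
(27 + 88) mod 97 = 18.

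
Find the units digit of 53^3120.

1

The units digit of 53^n cycles with period 4: 3, 9, 7, 1, …
3120 leaves remainder 0 on division by 4, so 53^3120 ends in 1.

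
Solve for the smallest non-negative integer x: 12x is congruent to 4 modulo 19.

12⁻¹ ≡ 8 (mod 19) because 12·8 = 96 = 5·19 + 1.
Multiplying both sides by 8: x ≡ 8·4 = 32 ≡ 13 (mod 19).

13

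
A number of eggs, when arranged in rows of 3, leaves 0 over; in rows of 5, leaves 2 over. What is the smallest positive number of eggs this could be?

12

x ≡ 0 (mod 3) gives x ∈ {0, 3, 6, 9, 12}.
The first of these with x mod 5 = 2 is 12.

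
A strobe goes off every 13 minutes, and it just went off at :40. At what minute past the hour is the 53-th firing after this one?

53·13 = 689.
689 = 11·60 + 29, so 689 mod 60 = 29.
(40 + 29) mod 60 = 9.

9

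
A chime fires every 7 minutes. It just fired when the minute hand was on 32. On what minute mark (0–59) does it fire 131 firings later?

131·7 = 917.
917 − 15·60 = 17, so 917 ≡ 17 (mod 60).
(32 + 17) mod 60 = 49.

49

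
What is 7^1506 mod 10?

The units digit of 7^n cycles with period 4: 7, 9, 3, 1, …
1506 mod 4 = 2, so the last digit matches 7^2 = 9.

9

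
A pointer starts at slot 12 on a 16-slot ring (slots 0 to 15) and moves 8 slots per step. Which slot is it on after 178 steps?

12

178·8 = 1424.
Dividing 1424 by 16 gives quotient 89 and remainder 0.
(12 + 0) mod 16 = 12.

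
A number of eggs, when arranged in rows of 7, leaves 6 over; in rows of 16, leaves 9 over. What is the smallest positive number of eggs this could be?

x ≡ 6 (mod 7) gives x ∈ {6, 13, 20, 27, 34, 41}.
The first of these with x mod 16 = 9 is 41.

41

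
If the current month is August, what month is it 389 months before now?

389 mod 12 = 5 (since 32·12 = 384).
August − 5 months → March.

March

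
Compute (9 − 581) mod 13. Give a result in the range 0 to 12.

581 mod 13 = 9 (since 44·13 = 572).
(9 − 9) mod 13 = 0.

0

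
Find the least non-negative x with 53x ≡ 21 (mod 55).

17

The inverse of 53 mod 55 is 27 (since 53·27 = 1431 ≡ 1).
So x ≡ 27·21 = 567 ≡ 17 (mod 55).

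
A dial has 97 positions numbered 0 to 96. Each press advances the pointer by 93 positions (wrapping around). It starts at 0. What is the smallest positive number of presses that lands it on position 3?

93⁻¹ ≡ 24 (mod 97) because 93·24 = 2232 = 23·97 + 1.
So x ≡ 24·3 = 72 ≡ 72 (mod 97).

72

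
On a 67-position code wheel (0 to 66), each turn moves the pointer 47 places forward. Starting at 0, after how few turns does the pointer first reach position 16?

26

47⁻¹ ≡ 10 (mod 67) because 47·10 = 470 = 7·67 + 1.
So x ≡ 10·16 = 160 ≡ 26 (mod 67).
Check: 47·26 = 1222 = 18·67 + 16.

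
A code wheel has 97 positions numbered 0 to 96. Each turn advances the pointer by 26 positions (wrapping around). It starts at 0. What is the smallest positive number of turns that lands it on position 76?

85

26⁻¹ ≡ 56 (mod 97) because 26·56 = 1456 = 15·97 + 1.
So x ≡ 56·76 = 4256 ≡ 85 (mod 97).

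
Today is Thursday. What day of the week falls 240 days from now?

240 = 34·7 + 2, so 240 mod 7 = 2.
Thursday + 2 days → Saturday.

Saturday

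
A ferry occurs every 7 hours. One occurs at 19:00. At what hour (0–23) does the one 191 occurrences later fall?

191·7 = 1337.
1337 = 55·24 + 17, so 1337 mod 24 = 17.
(19 + 17) mod 24 = 12.

12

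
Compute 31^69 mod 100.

71

Square-and-reduce mod 100: 31^1≡31, 31^2≡61, 31^4≡21, 31^8≡41, 31^16≡81, 31^32≡61, 31^64≡21.
Since 69 = 1 + 4 + 64 in binary, 31^69 ≡ 31·21·21 ≡ 71 (mod 100).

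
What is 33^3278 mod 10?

Last digits of 3^n: 3, 9, 7, 1 (period 4).
3278 leaves remainder 2 on division by 4, so 33^3278 ends in 9.

9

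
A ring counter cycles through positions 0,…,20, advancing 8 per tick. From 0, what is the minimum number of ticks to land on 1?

8

8⁻¹ ≡ 8 (mod 21) because 8·8 = 64 = 3·21 + 1.
Multiplying both sides by 8: x ≡ 8·1 = 8 ≡ 8 (mod 21).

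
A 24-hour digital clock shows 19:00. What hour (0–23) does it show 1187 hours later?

1187 mod 24 = 11 (since 49·24 = 1176).
(19 + 11) mod 24 = 6.

6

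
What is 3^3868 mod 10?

1

Powers of 3 mod 10 repeat with period 4: 3, 9, 7, 1.
3868 leaves remainder 0 on division by 4, so 3^3868 ends in 1.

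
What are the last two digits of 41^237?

81

Square-and-reduce mod 100: 41^1≡41, 41^2≡81, 41^4≡61, 41^8≡21, 41^16≡41, 41^32≡81, 41^64≡61, 41^128≡21.
237 = 1 + 4 + 8 + 32 + 64 + 128, so 41^237 ≡ 41·61·21·81·61·21 ≡ 81 (mod 100).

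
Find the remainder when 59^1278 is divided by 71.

By repeated squaring mod 71: 59^1≡59, 59^2≡2, 59^4≡4, 59^8≡16, 59^16≡43, 59^32≡3, 59^64≡9, 59^128≡10, 59^256≡29, 59^512≡60, 59^1024≡50.
1278 = 2 + 4 + 8 + 16 + 32 + 64 + 128 + 1024, so 59^1278 ≡ 2·4·16·43·3·9·10·50 ≡ 15 (mod 71).

15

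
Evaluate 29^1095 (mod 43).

Square-and-reduce mod 43: 29^1≡29, 29^2≡24, 29^4≡17, 29^8≡31, 29^16≡15, 29^32≡10, 29^64≡14, 29^128≡24, 29^256≡17, 29^512≡31, 29^1024≡15.
1095 = 1 + 2 + 4 + 64 + 1024, so 29^1095 ≡ 29·24·17·14·15 ≡ 8 (mod 43).

8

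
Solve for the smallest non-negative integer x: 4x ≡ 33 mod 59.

The inverse of 4 mod 59 is 15 (since 4·15 = 60 ≡ 1).
Multiplying both sides by 15: x ≡ 15·33 = 495 ≡ 23 (mod 59).
Check: 4·23 = 92 = 1·59 + 33.

23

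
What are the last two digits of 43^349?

43

Successive squares of 43 mod 100: 43^1≡43, 43^2≡49, 43^4≡1, 43^8≡1, 43^16≡1, 43^32≡1, 43^64≡1, 43^128≡1, 43^256≡1.
349 = 1 + 4 + 8 + 16 + 64 + 256, so 43^349 ≡ 43·1·1·1·1·1 ≡ 43 (mod 100).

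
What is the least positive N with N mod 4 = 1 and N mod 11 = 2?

13

Since 11·3 ≡ 1 (mod 4), take x = 2 + 11·((1−2)·3 mod 4) = 2 + 11·1 = 13.
Check: 13 mod 4 = 1, 13 mod 11 = 2.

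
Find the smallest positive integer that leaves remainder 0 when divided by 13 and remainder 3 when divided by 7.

x ≡ 3 (mod 7) gives x ∈ {3, 10, 17, 24, 31, 38, 45, 52}.
The first of these with x mod 13 = 0 is 52.

52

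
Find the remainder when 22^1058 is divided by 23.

1

Square-and-reduce mod 23: 22^1≡22, 22^2≡1, 22^4≡1, 22^8≡1, 22^16≡1, 22^32≡1, 22^64≡1, 22^128≡1, 22^256≡1, 22^512≡1, 22^1024≡1.
1058 = 2 + 32 + 1024, so 22^1058 ≡ 1·1·1 ≡ 1 (mod 23).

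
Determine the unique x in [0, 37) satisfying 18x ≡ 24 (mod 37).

18⁻¹ ≡ 35 (mod 37) because 18·35 = 630 = 17·37 + 1.
Multiplying both sides by 35: x ≡ 35·24 = 840 ≡ 26 (mod 37).

26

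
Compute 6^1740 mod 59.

Successive squares of 6 mod 59: 6^1≡6, 6^2≡36, 6^4≡57, 6^8≡4, 6^16≡16, 6^32≡20, 6^64≡46, 6^128≡51, 6^256≡5, 6^512≡25, 6^1024≡35.
1740 = 4 + 8 + 64 + 128 + 512 + 1024, so 6^1740 ≡ 57·4·46·51·25·35 ≡ 1 (mod 59).

1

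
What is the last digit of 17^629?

Powers of 7 mod 10 repeat with period 4: 7, 9, 3, 1.
629 mod 4 = 1, so the last digit matches 7^1 = 7.

7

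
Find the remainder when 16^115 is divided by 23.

6

Square-and-reduce mod 23: 16^1≡16, 16^2≡3, 16^4≡9, 16^8≡12, 16^16≡6, 16^32≡13, 16^64≡8.
115 = 1 + 2 + 16 + 32 + 64, so 16^115 ≡ 16·3·6·13·8 ≡ 6 (mod 23).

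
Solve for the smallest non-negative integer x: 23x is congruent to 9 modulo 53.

23⁻¹ ≡ 30 (mod 53) because 23·30 = 690 = 13·53 + 1.
So x ≡ 30·9 = 270 ≡ 5 (mod 53).

5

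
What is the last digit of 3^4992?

The units digit of 3^n cycles with period 4: 3, 9, 7, 1, …
4992 mod 4 = 0, so the last digit matches 3^4 = 1.

1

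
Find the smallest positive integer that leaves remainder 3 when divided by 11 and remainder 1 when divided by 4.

25

x ≡ 1 (mod 4) gives x ∈ {1, 5, 9, 13, 17, 21, 25}.
The first of these with x mod 11 = 3 is 25.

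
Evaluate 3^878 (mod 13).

By repeated squaring mod 13: 3^1≡3, 3^2≡9, 3^4≡3, 3^8≡9, 3^16≡3, 3^32≡9, 3^64≡3, 3^128≡9, 3^256≡3, 3^512≡9.
Since 878 = 2 + 4 + 8 + 32 + 64 + 256 + 512 in binary, 3^878 ≡ 9·3·9·9·3·3·9 ≡ 9 (mod 13).

9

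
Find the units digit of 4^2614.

6

Powers of 4 mod 10 repeat with period 2: 4, 6.
2614 mod 2 = 0, so the last digit matches 4^2 = 6.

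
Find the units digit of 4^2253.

The units digit of 4^n cycles with period 2: 4, 6, …
2253 leaves remainder 1 on division by 2, so 4^2253 ends in 4.

4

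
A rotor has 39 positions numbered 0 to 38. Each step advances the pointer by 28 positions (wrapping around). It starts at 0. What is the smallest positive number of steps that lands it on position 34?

4

The inverse of 28 mod 39 is 7 (since 28·7 = 196 ≡ 1).
So x ≡ 7·34 = 238 ≡ 4 (mod 39).
Check: 28·4 = 112 = 2·39 + 34.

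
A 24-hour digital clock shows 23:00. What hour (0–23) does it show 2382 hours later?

2382 = 99·24 + 6, so 2382 mod 24 = 6.
(23 + 6) mod 24 = 5.

5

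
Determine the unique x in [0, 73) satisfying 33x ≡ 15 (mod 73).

The inverse of 33 mod 73 is 31 (since 33·31 = 1023 ≡ 1).
So x ≡ 31·15 = 465 ≡ 27 (mod 73).

27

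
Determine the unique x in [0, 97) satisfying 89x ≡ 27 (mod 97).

The inverse of 89 mod 97 is 12 (since 89·12 = 1068 ≡ 1).
Multiplying both sides by 12: x ≡ 12·27 = 324 ≡ 33 (mod 97).

33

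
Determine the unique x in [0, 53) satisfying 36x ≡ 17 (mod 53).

The inverse of 36 mod 53 is 28 (since 36·28 = 1008 ≡ 1).
Multiplying both sides by 28: x ≡ 28·17 = 476 ≡ 52 (mod 53).
Check: 36·52 = 1872 = 35·53 + 17.

52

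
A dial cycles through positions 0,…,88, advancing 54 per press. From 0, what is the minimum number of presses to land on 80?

74

The inverse of 54 mod 89 is 61 (since 54·61 = 3294 ≡ 1).
Multiplying both sides by 61: x ≡ 61·80 = 4880 ≡ 74 (mod 89).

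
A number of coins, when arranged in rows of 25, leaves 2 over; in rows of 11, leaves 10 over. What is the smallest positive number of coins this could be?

x ≡ 10 (mod 11) gives x ∈ {10, 21, 32, 43, 54, 65, 76, 87, …}.
The first of these with x mod 25 = 2 is 252.

252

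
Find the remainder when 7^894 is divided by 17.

By repeated squaring mod 17: 7^1≡7, 7^2≡15, 7^4≡4, 7^8≡16, 7^16≡1, 7^32≡1, 7^64≡1, 7^128≡1, 7^256≡1, 7^512≡1.
894 = 2 + 4 + 8 + 16 + 32 + 64 + 256 + 512, so 7^894 ≡ 15·4·16·1·1·1·1·1 ≡ 8 (mod 17).

8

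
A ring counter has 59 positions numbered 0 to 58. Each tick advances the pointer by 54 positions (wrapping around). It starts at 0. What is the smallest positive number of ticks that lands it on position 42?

27

54⁻¹ ≡ 47 (mod 59) because 54·47 = 2538 = 43·59 + 1.
Multiplying both sides by 47: x ≡ 47·42 = 1974 ≡ 27 (mod 59).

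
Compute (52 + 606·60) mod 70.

12

606·60 = 36360.
36360 − 519·70 = 30, so 36360 ≡ 30 (mod 70).
(52 + 30) mod 70 = 12.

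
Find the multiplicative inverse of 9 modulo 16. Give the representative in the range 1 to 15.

9·9 = 81 = 5·16 + 1, so 9⁻¹ ≡ 9 (mod 16).

9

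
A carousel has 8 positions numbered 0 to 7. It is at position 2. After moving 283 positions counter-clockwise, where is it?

7

283 − 35·8 = 3, so 283 ≡ 3 (mod 8).
(2 − 3) mod 8 = 7.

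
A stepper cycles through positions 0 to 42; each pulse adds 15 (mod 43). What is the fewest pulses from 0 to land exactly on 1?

23

15·23 = 345 = 8·43 + 1, so 15⁻¹ ≡ 23 (mod 43).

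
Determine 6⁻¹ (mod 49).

41

49 = 8·6 + 1
6 = 6·1 + 0
Back-substituting gives 6·41 ≡ 1 (mod 49).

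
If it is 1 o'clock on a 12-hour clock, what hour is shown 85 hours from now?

2

85 mod 12 = 1 (since 7·12 = 84).
1 + 1 → 2 on a 12-hour dial.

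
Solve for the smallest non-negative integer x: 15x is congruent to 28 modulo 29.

15⁻¹ ≡ 2 (mod 29) because 15·2 = 30 = 1·29 + 1.
Multiplying both sides by 2: x ≡ 2·28 = 56 ≡ 27 (mod 29).

27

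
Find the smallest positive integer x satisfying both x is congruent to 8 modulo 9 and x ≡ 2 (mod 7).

x ≡ 2 (mod 7) gives x ∈ {2, 9, 16, 23, 30, 37, 44}.
The first of these with x mod 9 = 8 is 44.

44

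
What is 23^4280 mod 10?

1

Last digits of 3^n: 3, 9, 7, 1 (period 4).
4280 leaves remainder 0 on division by 4, so 23^4280 ends in 1.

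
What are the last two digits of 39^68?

By repeated squaring mod 100: 39^1≡39, 39^2≡21, 39^4≡41, 39^8≡81, 39^16≡61, 39^32≡21, 39^64≡41.
68 = 4 + 64, so 39^68 ≡ 41·41 ≡ 81 (mod 100).

81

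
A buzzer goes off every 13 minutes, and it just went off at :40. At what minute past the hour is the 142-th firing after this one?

142·13 = 1846.
Dividing 1846 by 60 gives quotient 30 and remainder 46.
(40 + 46) mod 60 = 26.

26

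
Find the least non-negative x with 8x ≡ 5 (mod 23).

15

The inverse of 8 mod 23 is 3 (since 8·3 = 24 ≡ 1).
So x ≡ 3·5 = 15 ≡ 15 (mod 23).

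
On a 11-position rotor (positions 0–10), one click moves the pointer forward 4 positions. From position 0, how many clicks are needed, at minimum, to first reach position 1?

3

4·3 = 12 = 1·11 + 1, so 4⁻¹ ≡ 3 (mod 11).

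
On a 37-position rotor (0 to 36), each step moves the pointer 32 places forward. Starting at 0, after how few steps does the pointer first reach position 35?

The inverse of 32 mod 37 is 22 (since 32·22 = 704 ≡ 1).
So x ≡ 22·35 = 770 ≡ 30 (mod 37).
Check: 32·30 = 960 = 25·37 + 35.

30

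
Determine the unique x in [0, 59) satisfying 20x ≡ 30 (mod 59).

31

The inverse of 20 mod 59 is 3 (since 20·3 = 60 ≡ 1).
So x ≡ 3·30 = 90 ≡ 31 (mod 59).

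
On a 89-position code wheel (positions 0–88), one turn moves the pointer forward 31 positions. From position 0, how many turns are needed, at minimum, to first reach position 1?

23

89 = 2·31 + 27
31 = 1·27 + 4
27 = 6·4 + 3
4 = 1·3 + 1
3 = 3·1 + 0
Back-substituting gives 31·23 ≡ 1 (mod 89).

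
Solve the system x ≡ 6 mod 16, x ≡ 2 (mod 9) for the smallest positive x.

x ≡ 2 (mod 9) gives x ∈ {2, 11, 20, 29, 38}.
The first of these with x mod 16 = 6 is 38.

38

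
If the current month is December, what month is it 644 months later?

644 = 53·12 + 8, so 644 mod 12 = 8.
December + 8 months → August.

August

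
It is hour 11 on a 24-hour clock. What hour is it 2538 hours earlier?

17

Dividing 2538 by 24 gives quotient 105 and remainder 18.
(11 − 18) mod 24 = 17.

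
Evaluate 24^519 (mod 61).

28

Square-and-reduce mod 61: 24^1≡24, 24^2≡27, 24^4≡58, 24^8≡9, 24^16≡20, 24^32≡34, 24^64≡58, 24^128≡9, 24^256≡20, 24^512≡34.
519 = 1 + 2 + 4 + 512, so 24^519 ≡ 24·27·58·34 ≡ 28 (mod 61).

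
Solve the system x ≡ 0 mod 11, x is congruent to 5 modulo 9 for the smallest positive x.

x ≡ 5 (mod 9) gives x ∈ {5, 14, 23, 32, 41, 50, 59, 68, …}.
The first of these with x mod 11 = 0 is 77.

77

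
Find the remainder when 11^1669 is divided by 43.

Square-and-reduce mod 43: 11^1≡11, 11^2≡35, 11^4≡21, 11^8≡11, 11^16≡35, 11^32≡21, 11^64≡11, 11^128≡35, 11^256≡21, 11^512≡11, 11^1024≡35.
Since 1669 = 1 + 4 + 128 + 512 + 1024 in binary, 11^1669 ≡ 11·21·35·11·35 ≡ 41 (mod 43).

41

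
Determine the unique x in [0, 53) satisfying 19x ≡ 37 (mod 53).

19⁻¹ ≡ 14 (mod 53) because 19·14 = 266 = 5·53 + 1.
So x ≡ 14·37 = 518 ≡ 41 (mod 53).

41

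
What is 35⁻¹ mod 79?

70

35·70 = 2450 = 31·79 + 1, so 35⁻¹ ≡ 70 (mod 79).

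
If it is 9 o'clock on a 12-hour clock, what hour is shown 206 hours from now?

11

206 = 17·12 + 2, so 206 mod 12 = 2.
9 + 2 → 11 on a 12-hour dial.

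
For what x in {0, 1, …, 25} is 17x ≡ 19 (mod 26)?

17⁻¹ ≡ 23 (mod 26) because 17·23 = 391 = 15·26 + 1.
Multiplying both sides by 23: x ≡ 23·19 = 437 ≡ 21 (mod 26).

21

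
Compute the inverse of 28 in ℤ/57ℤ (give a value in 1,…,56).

55

57 = 2·28 + 1
28 = 28·1 + 0
Back-substituting gives 28·55 ≡ 1 (mod 57).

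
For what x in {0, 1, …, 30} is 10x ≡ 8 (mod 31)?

The inverse of 10 mod 31 is 28 (since 10·28 = 280 ≡ 1).
So x ≡ 28·8 = 224 ≡ 7 (mod 31).

7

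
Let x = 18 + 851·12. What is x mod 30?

851·12 = 10212.
Dividing 10212 by 30 gives quotient 340 and remainder 12.
(18 + 12) mod 30 = 0.

0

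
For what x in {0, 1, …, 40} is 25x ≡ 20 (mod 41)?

25⁻¹ ≡ 23 (mod 41) because 25·23 = 575 = 14·41 + 1.
So x ≡ 23·20 = 460 ≡ 9 (mod 41).

9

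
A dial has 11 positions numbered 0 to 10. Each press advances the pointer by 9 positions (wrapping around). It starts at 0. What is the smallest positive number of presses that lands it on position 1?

The inverse of 9 mod 11 is 5 (since 9·5 = 45 ≡ 1).
Multiplying both sides by 5: x ≡ 5·1 = 5 ≡ 5 (mod 11).
Check: 9·5 = 45 = 4·11 + 1.

5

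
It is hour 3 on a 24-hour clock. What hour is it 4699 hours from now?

4699 = 195·24 + 19, so 4699 mod 24 = 19.
(3 + 19) mod 24 = 22.

22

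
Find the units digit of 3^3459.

7

Powers of 3 mod 10 repeat with period 4: 3, 9, 7, 1.
3459 mod 4 = 3, so the last digit matches 3^3 = 7.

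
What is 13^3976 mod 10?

The units digit of 13^n cycles with period 4: 3, 9, 7, 1, …
3976 mod 4 = 0, so the last digit matches 3^4 = 1.

1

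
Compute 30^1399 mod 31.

Successive squares of 30 mod 31: 30^1≡30, 30^2≡1, 30^4≡1, 30^8≡1, 30^16≡1, 30^32≡1, 30^64≡1, 30^128≡1, 30^256≡1, 30^512≡1, 30^1024≡1.
Since 1399 = 1 + 2 + 4 + 16 + 32 + 64 + 256 + 1024 in binary, 30^1399 ≡ 30·1·1·1·1·1·1·1 ≡ 30 (mod 31).

30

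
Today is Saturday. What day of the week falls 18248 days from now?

Friday

18248 = 2606·7 + 6, so 18248 mod 7 = 6.
Saturday + 6 days → Friday.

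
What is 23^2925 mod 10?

3

Last digits of 3^n: 3, 9, 7, 1 (period 4).
2925 mod 4 = 1, so the last digit matches 3^1 = 3.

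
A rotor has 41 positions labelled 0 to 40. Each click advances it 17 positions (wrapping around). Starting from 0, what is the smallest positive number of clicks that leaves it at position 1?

29

17·29 = 493 = 12·41 + 1, so 17⁻¹ ≡ 29 (mod 41).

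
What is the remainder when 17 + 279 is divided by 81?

Dividing 279 by 81 gives quotient 3 and remainder 36.
(17 + 36) mod 81 = 53.

53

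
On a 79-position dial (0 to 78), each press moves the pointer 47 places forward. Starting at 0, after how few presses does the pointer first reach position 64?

The inverse of 47 mod 79 is 37 (since 47·37 = 1739 ≡ 1).
So x ≡ 37·64 = 2368 ≡ 77 (mod 79).
Check: 47·77 = 3619 = 45·79 + 64.

77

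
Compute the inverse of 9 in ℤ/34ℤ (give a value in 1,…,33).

19

9·19 = 171 = 5·34 + 1, so 9⁻¹ ≡ 19 (mod 34).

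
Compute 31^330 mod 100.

By repeated squaring mod 100: 31^1≡31, 31^2≡61, 31^4≡21, 31^8≡41, 31^16≡81, 31^32≡61, 31^64≡21, 31^128≡41, 31^256≡81.
330 = 2 + 8 + 64 + 256, so 31^330 ≡ 61·41·21·81 ≡ 1 (mod 100).

1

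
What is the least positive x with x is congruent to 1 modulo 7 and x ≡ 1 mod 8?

x ≡ 1 (mod 7) gives x ∈ {1}.
The first of these with x mod 8 = 1 is 1.

1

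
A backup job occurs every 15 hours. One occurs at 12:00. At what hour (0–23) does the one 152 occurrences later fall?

12

152·15 = 2280.
2280 mod 24 = 0 (since 95·24 = 2280).
(12 + 0) mod 24 = 12.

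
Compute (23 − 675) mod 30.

8

675 = 22·30 + 15, so 675 mod 30 = 15.
(23 − 15) mod 30 = 8.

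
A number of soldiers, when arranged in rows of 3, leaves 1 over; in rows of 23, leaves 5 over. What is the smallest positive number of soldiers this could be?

x ≡ 1 (mod 3) gives x ∈ {1, 4, 7, 10, 13, 16, 19, 22, …}.
The first of these with x mod 23 = 5 is 28.

28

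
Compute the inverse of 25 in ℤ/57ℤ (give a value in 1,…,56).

25·16 = 400 = 7·57 + 1, so 25⁻¹ ≡ 16 (mod 57).

16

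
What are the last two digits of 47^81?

47

By repeated squaring mod 100: 47^1≡47, 47^2≡9, 47^4≡81, 47^8≡61, 47^16≡21, 47^32≡41, 47^64≡81.
Since 81 = 1 + 16 + 64 in binary, 47^81 ≡ 47·21·81 ≡ 47 (mod 100).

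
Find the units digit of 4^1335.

The units digit of 4^n cycles with period 2: 4, 6, …
1335 mod 2 = 1, so the last digit matches 4^1 = 4.

4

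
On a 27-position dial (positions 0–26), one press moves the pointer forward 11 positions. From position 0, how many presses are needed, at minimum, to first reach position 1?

5

11·5 = 55 = 2·27 + 1, so 11⁻¹ ≡ 5 (mod 27).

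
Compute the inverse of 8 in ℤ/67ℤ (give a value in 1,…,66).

67 = 8·8 + 3
8 = 2·3 + 2
3 = 1·2 + 1
2 = 2·1 + 0
Back-substituting gives 8·42 ≡ 1 (mod 67).

42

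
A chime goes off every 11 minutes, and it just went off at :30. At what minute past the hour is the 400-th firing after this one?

400·11 = 4400.
4400 − 73·60 = 20, so 4400 ≡ 20 (mod 60).
(30 + 20) mod 60 = 50.

50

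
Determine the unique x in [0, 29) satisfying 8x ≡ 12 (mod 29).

16

The inverse of 8 mod 29 is 11 (since 8·11 = 88 ≡ 1).
So x ≡ 11·12 = 132 ≡ 16 (mod 29).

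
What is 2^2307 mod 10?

8

Powers of 2 mod 10 repeat with period 4: 2, 4, 8, 6.
2307 leaves remainder 3 on division by 4, so 2^2307 ends in 8.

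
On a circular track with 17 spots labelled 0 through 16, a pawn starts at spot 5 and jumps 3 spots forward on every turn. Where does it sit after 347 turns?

9

347·3 = 1041.
1041 = 61·17 + 4, so 1041 mod 17 = 4.
(5 + 4) mod 17 = 9.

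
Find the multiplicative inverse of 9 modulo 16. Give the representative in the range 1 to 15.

9·9 = 81 = 5·16 + 1, so 9⁻¹ ≡ 9 (mod 16).

9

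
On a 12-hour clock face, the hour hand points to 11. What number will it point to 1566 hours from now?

Dividing 1566 by 12 gives quotient 130 and remainder 6.
11 + 6 → 5 on a 12-hour dial.

5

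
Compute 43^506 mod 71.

29

By repeated squaring mod 71: 43^1≡43, 43^2≡3, 43^4≡9, 43^8≡10, 43^16≡29, 43^32≡60, 43^64≡50, 43^128≡15, 43^256≡12.
Since 506 = 2 + 8 + 16 + 32 + 64 + 128 + 256 in binary, 43^506 ≡ 3·10·29·60·50·15·12 ≡ 29 (mod 71).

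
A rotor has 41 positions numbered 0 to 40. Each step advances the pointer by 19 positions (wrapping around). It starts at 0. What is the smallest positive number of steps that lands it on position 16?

19⁻¹ ≡ 13 (mod 41) because 19·13 = 247 = 6·41 + 1.
So x ≡ 13·16 = 208 ≡ 3 (mod 41).
Check: 19·3 = 57 = 1·41 + 16.

3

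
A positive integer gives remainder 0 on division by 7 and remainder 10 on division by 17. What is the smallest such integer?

112

Since 17·5 ≡ 1 (mod 7), take x = 10 + 17·((0−10)·5 mod 7) = 10 + 17·6 = 112.
Check: 112 mod 7 = 0, 112 mod 17 = 10.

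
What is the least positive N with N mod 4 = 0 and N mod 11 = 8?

x ≡ 0 (mod 4) gives x ∈ {0, 4, 8}.
The first of these with x mod 11 = 8 is 8.

8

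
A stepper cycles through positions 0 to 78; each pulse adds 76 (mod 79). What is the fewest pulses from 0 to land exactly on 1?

26

79 = 1·76 + 3
76 = 25·3 + 1
3 = 3·1 + 0
Back-substituting gives 76·26 ≡ 1 (mod 79).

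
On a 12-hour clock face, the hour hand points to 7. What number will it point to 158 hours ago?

Dividing 158 by 12 gives quotient 13 and remainder 2.
7 − 2 → 5 on a 12-hour dial.

5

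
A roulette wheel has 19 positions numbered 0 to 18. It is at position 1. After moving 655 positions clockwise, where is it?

10

655 − 34·19 = 9, so 655 ≡ 9 (mod 19).
(1 + 9) mod 19 = 10.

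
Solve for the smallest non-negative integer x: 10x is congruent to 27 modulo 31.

10⁻¹ ≡ 28 (mod 31) because 10·28 = 280 = 9·31 + 1.
So x ≡ 28·27 = 756 ≡ 12 (mod 31).

12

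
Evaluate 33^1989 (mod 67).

Square-and-reduce mod 67: 33^1≡33, 33^2≡17, 33^4≡21, 33^8≡39, 33^16≡47, 33^32≡65, 33^64≡4, 33^128≡16, 33^256≡55, 33^512≡10, 33^1024≡33.
Since 1989 = 1 + 4 + 64 + 128 + 256 + 512 + 1024 in binary, 33^1989 ≡ 33·21·4·16·55·10·33 ≡ 14 (mod 67).

14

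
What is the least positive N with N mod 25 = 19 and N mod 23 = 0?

Since 23·12 ≡ 1 (mod 25), take x = 0 + 23·((19−0)·12 mod 25) = 0 + 23·3 = 69.
Check: 69 mod 25 = 19, 69 mod 23 = 0.

69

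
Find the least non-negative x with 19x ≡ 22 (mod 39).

19⁻¹ ≡ 37 (mod 39) because 19·37 = 703 = 18·39 + 1.
Multiplying both sides by 37: x ≡ 37·22 = 814 ≡ 34 (mod 39).

34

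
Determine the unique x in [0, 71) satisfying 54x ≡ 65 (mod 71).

54⁻¹ ≡ 25 (mod 71) because 54·25 = 1350 = 19·71 + 1.
So x ≡ 25·65 = 1625 ≡ 63 (mod 71).

63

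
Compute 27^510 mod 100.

49

By repeated squaring mod 100: 27^1≡27, 27^2≡29, 27^4≡41, 27^8≡81, 27^16≡61, 27^32≡21, 27^64≡41, 27^128≡81, 27^256≡61.
Since 510 = 2 + 4 + 8 + 16 + 32 + 64 + 128 + 256 in binary, 27^510 ≡ 29·41·81·61·21·41·81·61 ≡ 49 (mod 100).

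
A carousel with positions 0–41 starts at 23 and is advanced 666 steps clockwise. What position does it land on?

666 = 15·42 + 36, so 666 mod 42 = 36.
(23 + 36) mod 42 = 17.

17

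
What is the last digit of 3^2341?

3

Last digits of 3^n: 3, 9, 7, 1 (period 4).
2341 leaves remainder 1 on division by 4, so 3^2341 ends in 3.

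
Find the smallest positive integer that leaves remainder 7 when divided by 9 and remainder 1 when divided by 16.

x ≡ 7 (mod 9) gives x ∈ {7, 16, 25, 34, 43, 52, 61, 70, …}.
The first of these with x mod 16 = 1 is 97.

97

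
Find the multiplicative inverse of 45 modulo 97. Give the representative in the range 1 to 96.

45·69 = 3105 = 32·97 + 1, so 45⁻¹ ≡ 69 (mod 97).

69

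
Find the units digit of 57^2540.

Last digits of 7^n: 7, 9, 3, 1 (period 4).
2540 leaves remainder 0 on division by 4, so 57^2540 ends in 1.

1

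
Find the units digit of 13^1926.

The units digit of 13^n cycles with period 4: 3, 9, 7, 1, …
1926 leaves remainder 2 on division by 4, so 13^1926 ends in 9.

9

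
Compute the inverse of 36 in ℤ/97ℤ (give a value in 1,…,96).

62

36·62 = 2232 = 23·97 + 1, so 36⁻¹ ≡ 62 (mod 97).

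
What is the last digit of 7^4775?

Last digits of 7^n: 7, 9, 3, 1 (period 4).
4775 mod 4 = 3, so the last digit matches 7^3 = 3.

3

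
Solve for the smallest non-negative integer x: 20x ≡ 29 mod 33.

13

The inverse of 20 mod 33 is 5 (since 20·5 = 100 ≡ 1).
Multiplying both sides by 5: x ≡ 5·29 = 145 ≡ 13 (mod 33).
Check: 20·13 = 260 = 7·33 + 29.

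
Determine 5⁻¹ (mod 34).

34 = 6·5 + 4
5 = 1·4 + 1
4 = 4·1 + 0
Back-substituting gives 5·7 ≡ 1 (mod 34).

7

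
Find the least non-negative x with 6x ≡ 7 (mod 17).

The inverse of 6 mod 17 is 3 (since 6·3 = 18 ≡ 1).
Multiplying both sides by 3: x ≡ 3·7 = 21 ≡ 4 (mod 17).
Check: 6·4 = 24 = 1·17 + 7.

4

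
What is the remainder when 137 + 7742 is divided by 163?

55

7742 = 47·163 + 81, so 7742 mod 163 = 81.
(137 + 81) mod 163 = 55.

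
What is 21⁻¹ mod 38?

21·29 = 609 = 16·38 + 1, so 21⁻¹ ≡ 29 (mod 38).

29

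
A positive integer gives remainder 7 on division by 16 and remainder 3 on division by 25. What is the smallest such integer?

x ≡ 7 (mod 16) gives x ∈ {7, 23, 39, 55, 71, 87, 103}.
The first of these with x mod 25 = 3 is 103.

103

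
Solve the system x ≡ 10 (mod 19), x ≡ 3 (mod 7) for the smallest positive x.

10

Since 7·11 ≡ 1 (mod 19), take x = 3 + 7·((10−3)·11 mod 19) = 3 + 7·1 = 10.
Check: 10 mod 19 = 10, 10 mod 7 = 3.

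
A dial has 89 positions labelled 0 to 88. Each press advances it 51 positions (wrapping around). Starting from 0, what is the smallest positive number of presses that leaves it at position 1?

7

51·7 = 357 = 4·89 + 1, so 51⁻¹ ≡ 7 (mod 89).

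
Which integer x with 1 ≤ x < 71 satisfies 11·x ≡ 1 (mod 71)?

13

11·13 = 143 = 2·71 + 1, so 11⁻¹ ≡ 13 (mod 71).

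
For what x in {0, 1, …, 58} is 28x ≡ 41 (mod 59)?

12

The inverse of 28 mod 59 is 19 (since 28·19 = 532 ≡ 1).
So x ≡ 19·41 = 779 ≡ 12 (mod 59).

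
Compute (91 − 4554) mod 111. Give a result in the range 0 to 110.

88

4554 − 41·111 = 3, so 4554 ≡ 3 (mod 111).
(91 − 3) mod 111 = 88.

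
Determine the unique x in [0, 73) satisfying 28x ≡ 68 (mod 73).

65

The inverse of 28 mod 73 is 60 (since 28·60 = 1680 ≡ 1).
Multiplying both sides by 60: x ≡ 60·68 = 4080 ≡ 65 (mod 73).
Check: 28·65 = 1820 = 24·73 + 68.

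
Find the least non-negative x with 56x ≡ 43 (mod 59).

The inverse of 56 mod 59 is 39 (since 56·39 = 2184 ≡ 1).
Multiplying both sides by 39: x ≡ 39·43 = 1677 ≡ 25 (mod 59).

25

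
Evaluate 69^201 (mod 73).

Successive squares of 69 mod 73: 69^1≡69, 69^2≡16, 69^4≡37, 69^8≡55, 69^16≡32, 69^32≡2, 69^64≡4, 69^128≡16.
201 = 1 + 8 + 64 + 128, so 69^201 ≡ 69·55·4·16 ≡ 9 (mod 73).

9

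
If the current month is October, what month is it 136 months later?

February

136 − 11·12 = 4, so 136 ≡ 4 (mod 12).
October + 4 months → February.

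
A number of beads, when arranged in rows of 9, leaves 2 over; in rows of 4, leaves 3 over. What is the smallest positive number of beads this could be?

Since 4·7 ≡ 1 (mod 9), take x = 3 + 4·((2−3)·7 mod 9) = 3 + 4·2 = 11.
Check: 11 mod 9 = 2, 11 mod 4 = 3.

11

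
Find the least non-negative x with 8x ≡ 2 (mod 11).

3

8⁻¹ ≡ 7 (mod 11) because 8·7 = 56 = 5·11 + 1.
So x ≡ 7·2 = 14 ≡ 3 (mod 11).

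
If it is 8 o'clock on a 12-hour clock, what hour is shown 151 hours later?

3

151 = 12·12 + 7, so 151 mod 12 = 7.
8 + 7 → 3 on a 12-hour dial.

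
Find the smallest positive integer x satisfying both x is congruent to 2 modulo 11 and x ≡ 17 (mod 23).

178

Since 23·1 ≡ 1 (mod 11), take x = 17 + 23·((2−17)·1 mod 11) = 17 + 23·7 = 178.
Check: 178 mod 11 = 2, 178 mod 23 = 17.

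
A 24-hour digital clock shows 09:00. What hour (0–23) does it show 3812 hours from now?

5

3812 mod 24 = 20 (since 158·24 = 3792).
(9 + 20) mod 24 = 5.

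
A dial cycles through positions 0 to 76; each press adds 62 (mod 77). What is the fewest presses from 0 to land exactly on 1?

41

77 = 1·62 + 15
62 = 4·15 + 2
15 = 7·2 + 1
2 = 2·1 + 0
Back-substituting gives 62·41 ≡ 1 (mod 77).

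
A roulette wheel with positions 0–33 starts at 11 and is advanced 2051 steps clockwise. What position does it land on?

22

2051 mod 34 = 11 (since 60·34 = 2040).
(11 + 11) mod 34 = 22.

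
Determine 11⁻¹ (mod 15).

15 = 1·11 + 4
11 = 2·4 + 3
4 = 1·3 + 1
3 = 3·1 + 0
Back-substituting gives 11·11 ≡ 1 (mod 15).

11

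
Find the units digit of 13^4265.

Last digits of 3^n: 3, 9, 7, 1 (period 4).
4265 mod 4 = 1, so the last digit matches 3^1 = 3.

3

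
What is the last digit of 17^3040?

1

The units digit of 17^n cycles with period 4: 7, 9, 3, 1, …
3040 leaves remainder 0 on division by 4, so 17^3040 ends in 1.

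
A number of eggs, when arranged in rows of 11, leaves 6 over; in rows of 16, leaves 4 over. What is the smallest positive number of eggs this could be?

116

x ≡ 6 (mod 11) gives x ∈ {6, 17, 28, 39, 50, 61, 72, 83, …}.
The first of these with x mod 16 = 4 is 116.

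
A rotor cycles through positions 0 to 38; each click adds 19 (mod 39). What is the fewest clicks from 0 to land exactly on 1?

37

19·37 = 703 = 18·39 + 1, so 19⁻¹ ≡ 37 (mod 39).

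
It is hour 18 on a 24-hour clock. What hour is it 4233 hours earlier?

4233 = 176·24 + 9, so 4233 mod 24 = 9.
(18 − 9) mod 24 = 9.

9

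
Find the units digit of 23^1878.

9

Last digits of 3^n: 3, 9, 7, 1 (period 4).
1878 mod 4 = 2, so the last digit matches 3^2 = 9.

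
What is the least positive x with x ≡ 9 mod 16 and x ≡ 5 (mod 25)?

Since 25·9 ≡ 1 (mod 16), take x = 5 + 25·((9−5)·9 mod 16) = 5 + 25·4 = 105.
Check: 105 mod 16 = 9, 105 mod 25 = 5.

105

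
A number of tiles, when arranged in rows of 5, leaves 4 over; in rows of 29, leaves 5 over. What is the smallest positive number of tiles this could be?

34

Since 29·4 ≡ 1 (mod 5), take x = 5 + 29·((4−5)·4 mod 5) = 5 + 29·1 = 34.
Check: 34 mod 5 = 4, 34 mod 29 = 5.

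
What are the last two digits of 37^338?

29

By repeated squaring mod 100: 37^1≡37, 37^2≡69, 37^4≡61, 37^8≡21, 37^16≡41, 37^32≡81, 37^64≡61, 37^128≡21, 37^256≡41.
338 = 2 + 16 + 64 + 256, so 37^338 ≡ 69·41·61·41 ≡ 29 (mod 100).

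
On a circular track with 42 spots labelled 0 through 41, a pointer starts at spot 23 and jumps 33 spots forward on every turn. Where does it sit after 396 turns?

396·33 = 13068.
13068 − 311·42 = 6, so 13068 ≡ 6 (mod 42).
(23 + 6) mod 42 = 29.

29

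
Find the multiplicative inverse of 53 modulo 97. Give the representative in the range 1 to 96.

11

53·11 = 583 = 6·97 + 1, so 53⁻¹ ≡ 11 (mod 97).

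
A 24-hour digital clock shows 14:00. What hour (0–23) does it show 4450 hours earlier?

4450 = 185·24 + 10, so 4450 mod 24 = 10.
(14 − 10) mod 24 = 4.

4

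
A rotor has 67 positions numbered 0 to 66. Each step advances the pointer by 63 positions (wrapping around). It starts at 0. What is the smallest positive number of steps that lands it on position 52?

54

The inverse of 63 mod 67 is 50 (since 63·50 = 3150 ≡ 1).
So x ≡ 50·52 = 2600 ≡ 54 (mod 67).
Check: 63·54 = 3402 = 50·67 + 52.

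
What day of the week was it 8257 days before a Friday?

Monday

8257 mod 7 = 4 (since 1179·7 = 8253).
Friday − 4 days → Monday.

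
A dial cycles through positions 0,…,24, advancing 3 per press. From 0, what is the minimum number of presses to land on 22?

3⁻¹ ≡ 17 (mod 25) because 3·17 = 51 = 2·25 + 1.
So x ≡ 17·22 = 374 ≡ 24 (mod 25).

24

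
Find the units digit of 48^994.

4

The units digit of 48^n cycles with period 4: 8, 4, 2, 6, …
994 mod 4 = 2, so the last digit matches 8^2 = 4.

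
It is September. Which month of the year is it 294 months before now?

294 = 24·12 + 6, so 294 mod 12 = 6.
September − 6 months → March.

March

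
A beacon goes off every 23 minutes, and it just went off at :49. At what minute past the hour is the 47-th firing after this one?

47·23 = 1081.
1081 − 18·60 = 1, so 1081 ≡ 1 (mod 60).
(49 + 1) mod 60 = 50.

50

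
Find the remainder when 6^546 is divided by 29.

By repeated squaring mod 29: 6^1≡6, 6^2≡7, 6^4≡20, 6^8≡23, 6^16≡7, 6^32≡20, 6^64≡23, 6^128≡7, 6^256≡20, 6^512≡23.
Since 546 = 2 + 32 + 512 in binary, 6^546 ≡ 7·20·23 ≡ 1 (mod 29).

1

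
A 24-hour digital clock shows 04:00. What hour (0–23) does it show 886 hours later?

2

886 − 36·24 = 22, so 886 ≡ 22 (mod 24).
(4 + 22) mod 24 = 2.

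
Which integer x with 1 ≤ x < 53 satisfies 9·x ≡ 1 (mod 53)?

6

9·6 = 54 = 1·53 + 1, so 9⁻¹ ≡ 6 (mod 53).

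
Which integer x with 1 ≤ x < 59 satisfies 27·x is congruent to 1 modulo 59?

35

27·35 = 945 = 16·59 + 1, so 27⁻¹ ≡ 35 (mod 59).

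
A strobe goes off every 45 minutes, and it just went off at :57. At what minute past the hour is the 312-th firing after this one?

312·45 = 14040.
Dividing 14040 by 60 gives quotient 234 and remainder 0.
(57 + 0) mod 60 = 57.

57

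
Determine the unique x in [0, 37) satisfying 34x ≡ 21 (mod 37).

The inverse of 34 mod 37 is 12 (since 34·12 = 408 ≡ 1).
Multiplying both sides by 12: x ≡ 12·21 = 252 ≡ 30 (mod 37).

30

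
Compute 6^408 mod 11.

4

By repeated squaring mod 11: 6^1≡6, 6^2≡3, 6^4≡9, 6^8≡4, 6^16≡5, 6^32≡3, 6^64≡9, 6^128≡4, 6^256≡5.
408 = 8 + 16 + 128 + 256, so 6^408 ≡ 4·5·4·5 ≡ 4 (mod 11).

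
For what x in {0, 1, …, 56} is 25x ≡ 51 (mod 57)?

18

25⁻¹ ≡ 16 (mod 57) because 25·16 = 400 = 7·57 + 1.
Multiplying both sides by 16: x ≡ 16·51 = 816 ≡ 18 (mod 57).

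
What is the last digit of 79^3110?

Powers of 9 mod 10 repeat with period 2: 9, 1.
3110 mod 2 = 0, so the last digit matches 9^2 = 1.

1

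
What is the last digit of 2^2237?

Powers of 2 mod 10 repeat with period 4: 2, 4, 8, 6.
2237 leaves remainder 1 on division by 4, so 2^2237 ends in 2.

2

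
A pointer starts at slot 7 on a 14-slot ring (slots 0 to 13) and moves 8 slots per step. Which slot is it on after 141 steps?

1

141·8 = 1128.
1128 − 80·14 = 8, so 1128 ≡ 8 (mod 14).
(7 + 8) mod 14 = 1.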